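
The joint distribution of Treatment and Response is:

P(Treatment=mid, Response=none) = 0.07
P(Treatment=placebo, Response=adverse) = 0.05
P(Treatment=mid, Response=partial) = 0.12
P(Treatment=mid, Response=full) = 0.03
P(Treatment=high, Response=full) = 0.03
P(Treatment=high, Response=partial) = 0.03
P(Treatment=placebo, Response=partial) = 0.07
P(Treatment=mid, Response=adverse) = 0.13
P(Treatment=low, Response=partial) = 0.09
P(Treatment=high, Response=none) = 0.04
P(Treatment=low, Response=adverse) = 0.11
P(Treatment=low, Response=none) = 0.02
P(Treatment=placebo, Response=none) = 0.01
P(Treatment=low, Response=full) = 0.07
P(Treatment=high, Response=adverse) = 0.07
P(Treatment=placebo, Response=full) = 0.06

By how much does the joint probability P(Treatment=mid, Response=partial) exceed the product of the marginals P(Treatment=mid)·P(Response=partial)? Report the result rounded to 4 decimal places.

P(Treatment=mid) = 0.07 + 0.12 + 0.03 + 0.13 = 0.35.
P(Response=partial) = 0.07 + 0.09 + 0.12 + 0.03 = 0.31.
P(Treatment=mid, Response=partial) − P(Treatment=mid)P(Response=partial) = 0.12 − 0.35×0.31 = 0.0115.

0.0115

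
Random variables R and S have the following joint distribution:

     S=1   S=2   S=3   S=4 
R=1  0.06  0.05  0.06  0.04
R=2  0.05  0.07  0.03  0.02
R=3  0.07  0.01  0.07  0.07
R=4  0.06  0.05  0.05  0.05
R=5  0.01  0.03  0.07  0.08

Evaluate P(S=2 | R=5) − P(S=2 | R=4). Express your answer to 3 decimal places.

P(R=5) = 0.01 + 0.03 + 0.07 + 0.08 = 0.19; P(S=2 | R=5) = 0.03/0.19 = 0.1579.
P(R=4) = 0.06 + 0.05 + 0.05 + 0.05 = 0.21; P(S=2 | R=4) = 0.05/0.21 = 0.2381.
Difference = -0.080.

-0.080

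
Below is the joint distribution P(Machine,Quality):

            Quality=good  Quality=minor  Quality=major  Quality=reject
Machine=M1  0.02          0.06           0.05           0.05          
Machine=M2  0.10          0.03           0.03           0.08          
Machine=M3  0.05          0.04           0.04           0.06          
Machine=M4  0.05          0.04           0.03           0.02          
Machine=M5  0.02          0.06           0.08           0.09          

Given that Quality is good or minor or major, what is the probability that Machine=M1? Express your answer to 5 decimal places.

P(Quality=good) = 0.02 + 0.10 + 0.05 + 0.05 + 0.02 = 0.24.
P(Quality=minor) = 0.06 + 0.03 + 0.04 + 0.04 + 0.06 = 0.23.
P(Quality=major) = 0.05 + 0.03 + 0.04 + 0.03 + 0.08 = 0.23.
P(Quality ∈ {good, minor, major}) = 0.24 + 0.23 + 0.23 = 0.70; P(Machine=M1, Quality ∈ {good, minor, major}) = 0.02 + 0.06 + 0.05 = 0.13.
P(Machine=M1 | Quality ∈ {good, minor, major}) = 0.13/0.70 = 0.18571.

0.18571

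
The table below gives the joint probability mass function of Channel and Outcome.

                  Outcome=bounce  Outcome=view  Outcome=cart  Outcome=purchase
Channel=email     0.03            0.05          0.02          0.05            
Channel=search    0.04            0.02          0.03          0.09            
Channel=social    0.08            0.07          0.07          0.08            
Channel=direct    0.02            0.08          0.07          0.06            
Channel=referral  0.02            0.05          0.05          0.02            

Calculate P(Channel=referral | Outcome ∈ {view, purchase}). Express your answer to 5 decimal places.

0.12281

P(Outcome=view) = 0.05 + 0.02 + 0.07 + 0.08 + 0.05 = 0.27.
P(Outcome=purchase) = 0.05 + 0.09 + 0.08 + 0.06 + 0.02 = 0.30.
P(Outcome ∈ {view, purchase}) = 0.27 + 0.30 = 0.57; P(Channel=referral, Outcome ∈ {view, purchase}) = 0.05 + 0.02 = 0.07.
P(Channel=referral | Outcome ∈ {view, purchase}) = 0.07/0.57 = 0.12281.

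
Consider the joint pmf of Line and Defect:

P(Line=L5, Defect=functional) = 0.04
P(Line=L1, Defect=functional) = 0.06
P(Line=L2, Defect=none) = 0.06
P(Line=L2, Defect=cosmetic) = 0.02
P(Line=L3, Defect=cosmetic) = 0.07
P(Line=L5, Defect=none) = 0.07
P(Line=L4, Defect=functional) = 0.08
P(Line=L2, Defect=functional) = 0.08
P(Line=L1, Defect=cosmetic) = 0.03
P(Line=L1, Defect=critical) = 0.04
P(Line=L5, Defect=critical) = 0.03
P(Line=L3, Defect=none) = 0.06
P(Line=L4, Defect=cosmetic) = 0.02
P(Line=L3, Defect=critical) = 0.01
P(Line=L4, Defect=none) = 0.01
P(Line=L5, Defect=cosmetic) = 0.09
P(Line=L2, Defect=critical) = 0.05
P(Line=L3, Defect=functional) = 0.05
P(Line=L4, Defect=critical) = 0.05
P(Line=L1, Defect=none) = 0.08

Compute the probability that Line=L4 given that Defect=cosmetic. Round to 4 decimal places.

0.0870

P(Defect=cosmetic) = 0.03 + 0.02 + 0.07 + 0.02 + 0.09 = 0.23.
P(Line=L4 | Defect=cosmetic) = 0.02/0.23 = 0.0870.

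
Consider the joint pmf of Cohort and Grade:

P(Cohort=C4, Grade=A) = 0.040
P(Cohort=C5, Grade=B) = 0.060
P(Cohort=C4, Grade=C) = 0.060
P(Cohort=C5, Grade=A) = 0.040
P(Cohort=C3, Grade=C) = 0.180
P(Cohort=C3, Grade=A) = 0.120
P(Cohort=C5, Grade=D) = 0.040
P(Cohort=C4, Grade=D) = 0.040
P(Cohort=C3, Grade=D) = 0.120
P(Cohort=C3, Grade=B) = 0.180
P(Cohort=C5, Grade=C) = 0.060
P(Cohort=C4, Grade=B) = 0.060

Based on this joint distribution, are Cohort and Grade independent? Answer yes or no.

Every cell satisfies P(Cohort,Grade) = P(Cohort)·P(Grade). For instance P(Cohort=C4) = 0.200, P(Grade=A) = 0.200, and 0.200×0.200 = 0.040 matches the joint entry. So Cohort and Grade are independent.

yes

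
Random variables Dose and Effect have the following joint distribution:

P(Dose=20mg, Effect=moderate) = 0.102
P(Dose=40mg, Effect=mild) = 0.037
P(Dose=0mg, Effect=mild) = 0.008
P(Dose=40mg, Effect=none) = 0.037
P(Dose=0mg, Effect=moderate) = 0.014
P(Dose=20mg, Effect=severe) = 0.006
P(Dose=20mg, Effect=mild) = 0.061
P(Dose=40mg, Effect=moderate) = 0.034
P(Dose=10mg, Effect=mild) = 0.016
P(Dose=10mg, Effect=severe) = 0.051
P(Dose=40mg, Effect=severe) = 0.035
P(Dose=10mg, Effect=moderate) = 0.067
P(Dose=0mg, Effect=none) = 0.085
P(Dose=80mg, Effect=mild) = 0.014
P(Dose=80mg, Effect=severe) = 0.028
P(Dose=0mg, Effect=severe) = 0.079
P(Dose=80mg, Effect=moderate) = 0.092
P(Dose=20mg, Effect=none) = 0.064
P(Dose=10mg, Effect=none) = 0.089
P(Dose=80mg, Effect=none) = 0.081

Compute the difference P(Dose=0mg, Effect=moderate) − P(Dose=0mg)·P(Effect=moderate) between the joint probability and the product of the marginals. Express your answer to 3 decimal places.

-0.043

P(Dose=0mg) = 0.085 + 0.008 + 0.014 + 0.079 = 0.186.
P(Effect=moderate) = 0.014 + 0.067 + 0.102 + 0.034 + 0.092 = 0.309.
P(Dose=0mg, Effect=moderate) − P(Dose=0mg)P(Effect=moderate) = 0.014 − 0.186×0.309 = -0.043.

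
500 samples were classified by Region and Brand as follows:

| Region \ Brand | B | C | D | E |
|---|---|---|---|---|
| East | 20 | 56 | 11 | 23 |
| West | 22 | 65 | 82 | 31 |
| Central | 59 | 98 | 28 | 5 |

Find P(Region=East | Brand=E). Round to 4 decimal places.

Total with Brand=E: 23 + 31 + 5 = 59.
P(Region=East | Brand=E) = 23/59 = 0.3898.

0.3898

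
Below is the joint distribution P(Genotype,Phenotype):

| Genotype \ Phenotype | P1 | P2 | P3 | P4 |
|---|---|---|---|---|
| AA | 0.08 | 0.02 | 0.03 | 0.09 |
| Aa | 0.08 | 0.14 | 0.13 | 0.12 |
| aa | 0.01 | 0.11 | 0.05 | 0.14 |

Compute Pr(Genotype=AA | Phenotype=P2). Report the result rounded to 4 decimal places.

0.0741

P(Phenotype=P2) = 0.02 + 0.14 + 0.11 = 0.27.
P(Genotype=AA | Phenotype=P2) = 0.02/0.27 = 0.0741.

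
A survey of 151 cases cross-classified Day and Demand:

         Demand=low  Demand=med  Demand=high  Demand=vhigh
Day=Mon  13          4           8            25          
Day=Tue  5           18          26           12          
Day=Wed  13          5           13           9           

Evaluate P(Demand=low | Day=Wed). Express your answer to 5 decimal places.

Total with Day=Wed: 13 + 5 + 13 + 9 = 40.
P(Demand=low | Day=Wed) = 13/40 = 0.32500.

0.32500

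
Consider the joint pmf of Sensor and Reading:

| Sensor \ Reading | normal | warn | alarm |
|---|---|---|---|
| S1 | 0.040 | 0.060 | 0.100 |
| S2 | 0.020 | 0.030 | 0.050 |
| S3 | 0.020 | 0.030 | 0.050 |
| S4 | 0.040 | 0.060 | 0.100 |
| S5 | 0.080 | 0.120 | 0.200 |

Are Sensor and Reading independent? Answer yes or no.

yes

Every cell satisfies P(Sensor,Reading) = P(Sensor)·P(Reading). For instance P(Sensor=S1) = 0.200, P(Reading=normal) = 0.200, and 0.200×0.200 = 0.040 matches the joint entry. So Sensor and Reading are independent.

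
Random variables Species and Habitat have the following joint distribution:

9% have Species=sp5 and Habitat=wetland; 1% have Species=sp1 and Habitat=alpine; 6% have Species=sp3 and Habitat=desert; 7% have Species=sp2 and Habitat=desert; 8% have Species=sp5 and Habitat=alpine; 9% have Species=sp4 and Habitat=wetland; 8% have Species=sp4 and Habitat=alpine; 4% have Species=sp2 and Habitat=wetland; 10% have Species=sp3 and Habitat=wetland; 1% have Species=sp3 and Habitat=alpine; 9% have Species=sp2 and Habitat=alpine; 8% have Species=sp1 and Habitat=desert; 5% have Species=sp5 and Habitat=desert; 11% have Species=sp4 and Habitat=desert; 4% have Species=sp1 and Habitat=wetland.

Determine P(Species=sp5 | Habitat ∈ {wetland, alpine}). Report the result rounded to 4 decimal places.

0.2698

P(Habitat=wetland) = 0.04 + 0.04 + 0.10 + 0.09 + 0.09 = 0.36.
P(Habitat=alpine) = 0.01 + 0.09 + 0.01 + 0.08 + 0.08 = 0.27.
P(Habitat ∈ {wetland, alpine}) = 0.36 + 0.27 = 0.63; P(Species=sp5, Habitat ∈ {wetland, alpine}) = 0.09 + 0.08 = 0.17.
P(Species=sp5 | Habitat ∈ {wetland, alpine}) = 0.17/0.63 = 0.2698.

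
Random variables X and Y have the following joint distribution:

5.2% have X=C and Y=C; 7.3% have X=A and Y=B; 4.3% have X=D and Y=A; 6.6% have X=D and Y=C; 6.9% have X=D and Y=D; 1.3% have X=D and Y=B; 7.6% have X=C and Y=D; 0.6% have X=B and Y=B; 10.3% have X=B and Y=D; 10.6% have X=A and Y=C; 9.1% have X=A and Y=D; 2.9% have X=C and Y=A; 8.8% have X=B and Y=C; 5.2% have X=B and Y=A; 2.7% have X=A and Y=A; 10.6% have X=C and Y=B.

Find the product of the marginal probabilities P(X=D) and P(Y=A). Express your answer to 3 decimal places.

0.029

P(X=D) = 0.043 + 0.013 + 0.066 + 0.069 = 0.191.
P(Y=A) = 0.027 + 0.052 + 0.029 + 0.043 = 0.151.
Product: 0.191 × 0.151 = 0.029.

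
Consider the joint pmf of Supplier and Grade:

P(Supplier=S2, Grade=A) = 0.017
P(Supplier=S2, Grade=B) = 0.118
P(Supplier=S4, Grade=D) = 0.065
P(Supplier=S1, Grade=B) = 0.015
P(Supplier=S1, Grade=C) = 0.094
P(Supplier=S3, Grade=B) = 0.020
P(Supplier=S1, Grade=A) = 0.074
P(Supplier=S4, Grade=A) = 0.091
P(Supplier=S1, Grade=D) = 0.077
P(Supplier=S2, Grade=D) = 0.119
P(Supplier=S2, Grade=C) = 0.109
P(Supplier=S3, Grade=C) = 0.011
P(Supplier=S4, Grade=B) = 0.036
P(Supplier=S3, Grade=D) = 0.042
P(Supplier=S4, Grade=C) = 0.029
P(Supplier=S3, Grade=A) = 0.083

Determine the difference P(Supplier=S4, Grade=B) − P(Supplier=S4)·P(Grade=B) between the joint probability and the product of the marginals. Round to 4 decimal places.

-0.0058

P(Supplier=S4) = 0.091 + 0.036 + 0.029 + 0.065 = 0.221.
P(Grade=B) = 0.015 + 0.118 + 0.020 + 0.036 = 0.189.
P(Supplier=S4, Grade=B) − P(Supplier=S4)P(Grade=B) = 0.036 − 0.221×0.189 = -0.0058.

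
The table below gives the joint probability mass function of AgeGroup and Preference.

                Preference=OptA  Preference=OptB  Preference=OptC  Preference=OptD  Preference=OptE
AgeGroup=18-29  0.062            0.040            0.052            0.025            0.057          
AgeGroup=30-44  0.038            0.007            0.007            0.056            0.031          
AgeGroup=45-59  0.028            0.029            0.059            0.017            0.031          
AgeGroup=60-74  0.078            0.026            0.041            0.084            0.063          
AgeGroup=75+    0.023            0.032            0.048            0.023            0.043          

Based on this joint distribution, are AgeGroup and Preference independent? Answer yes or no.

no

P(AgeGroup=30-44) = 0.139 and P(Preference=OptD) = 0.205, so their product is 0.02850, but P(AgeGroup=30-44, Preference=OptD) = 0.056. Since these differ, AgeGroup and Preference are not independent.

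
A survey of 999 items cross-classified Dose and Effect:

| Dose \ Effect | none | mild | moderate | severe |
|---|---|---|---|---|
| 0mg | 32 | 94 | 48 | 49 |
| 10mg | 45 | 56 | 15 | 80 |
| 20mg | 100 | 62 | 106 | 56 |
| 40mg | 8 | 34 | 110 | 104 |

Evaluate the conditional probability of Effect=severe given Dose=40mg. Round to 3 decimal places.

Total with Dose=40mg: 8 + 34 + 110 + 104 = 256.
P(Effect=severe | Dose=40mg) = 104/256 = 0.406.

0.406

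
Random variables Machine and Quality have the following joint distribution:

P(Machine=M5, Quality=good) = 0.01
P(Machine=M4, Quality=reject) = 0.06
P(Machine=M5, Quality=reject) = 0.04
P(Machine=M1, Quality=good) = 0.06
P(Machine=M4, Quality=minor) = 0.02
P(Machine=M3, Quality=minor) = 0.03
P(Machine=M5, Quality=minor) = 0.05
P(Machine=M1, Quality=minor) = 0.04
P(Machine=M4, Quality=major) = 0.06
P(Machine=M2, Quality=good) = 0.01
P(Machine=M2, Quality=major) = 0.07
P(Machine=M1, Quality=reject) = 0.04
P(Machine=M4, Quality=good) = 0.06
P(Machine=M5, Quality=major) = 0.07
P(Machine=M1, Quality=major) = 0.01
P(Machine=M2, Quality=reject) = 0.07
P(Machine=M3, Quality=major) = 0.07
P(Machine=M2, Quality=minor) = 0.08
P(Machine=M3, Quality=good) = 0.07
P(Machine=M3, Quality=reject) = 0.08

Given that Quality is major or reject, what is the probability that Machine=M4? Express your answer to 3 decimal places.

P(Quality=major) = 0.01 + 0.07 + 0.07 + 0.06 + 0.07 = 0.28.
P(Quality=reject) = 0.04 + 0.07 + 0.08 + 0.06 + 0.04 = 0.29.
P(Quality ∈ {major, reject}) = 0.28 + 0.29 = 0.57; P(Machine=M4, Quality ∈ {major, reject}) = 0.06 + 0.06 = 0.12.
P(Machine=M4 | Quality ∈ {major, reject}) = 0.12/0.57 = 0.211.

0.211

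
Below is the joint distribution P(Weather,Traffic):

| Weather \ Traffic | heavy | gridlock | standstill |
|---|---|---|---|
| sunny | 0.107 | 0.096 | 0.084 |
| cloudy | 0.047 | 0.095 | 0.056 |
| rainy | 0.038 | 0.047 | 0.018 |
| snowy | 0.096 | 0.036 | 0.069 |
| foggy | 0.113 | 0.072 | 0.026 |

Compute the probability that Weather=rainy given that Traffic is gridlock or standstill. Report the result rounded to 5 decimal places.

0.10851

P(Traffic=gridlock) = 0.096 + 0.095 + 0.047 + 0.036 + 0.072 = 0.346.
P(Traffic=standstill) = 0.084 + 0.056 + 0.018 + 0.069 + 0.026 = 0.253.
P(Traffic ∈ {gridlock, standstill}) = 0.346 + 0.253 = 0.599; P(Weather=rainy, Traffic ∈ {gridlock, standstill}) = 0.047 + 0.018 = 0.065.
P(Weather=rainy | Traffic ∈ {gridlock, standstill}) = 0.065/0.599 = 0.10851.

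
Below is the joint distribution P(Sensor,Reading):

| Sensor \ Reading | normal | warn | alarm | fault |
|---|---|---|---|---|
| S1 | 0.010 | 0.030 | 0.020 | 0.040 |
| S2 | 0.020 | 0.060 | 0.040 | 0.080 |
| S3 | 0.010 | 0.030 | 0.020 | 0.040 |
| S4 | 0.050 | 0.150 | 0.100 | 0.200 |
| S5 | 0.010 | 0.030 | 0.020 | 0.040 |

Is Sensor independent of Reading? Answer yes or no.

Every cell satisfies P(Sensor,Reading) = P(Sensor)·P(Reading). For instance P(Sensor=S4) = 0.500, P(Reading=normal) = 0.100, and 0.500×0.100 = 0.050 matches the joint entry. So Sensor and Reading are independent.

yes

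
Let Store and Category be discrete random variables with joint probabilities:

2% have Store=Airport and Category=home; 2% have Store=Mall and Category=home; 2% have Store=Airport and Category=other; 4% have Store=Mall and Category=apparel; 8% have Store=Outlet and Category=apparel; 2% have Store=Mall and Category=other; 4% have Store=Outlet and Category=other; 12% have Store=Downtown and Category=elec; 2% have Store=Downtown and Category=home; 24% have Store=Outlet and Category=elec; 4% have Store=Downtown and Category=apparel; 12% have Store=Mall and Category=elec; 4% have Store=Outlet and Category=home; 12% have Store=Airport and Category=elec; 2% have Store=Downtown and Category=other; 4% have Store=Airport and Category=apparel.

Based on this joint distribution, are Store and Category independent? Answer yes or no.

yes

Every cell satisfies P(Store,Category) = P(Store)·P(Category). For instance P(Store=Airport) = 0.20, P(Category=apparel) = 0.20, and 0.20×0.20 = 0.04 matches the joint entry. So Store and Category are independent.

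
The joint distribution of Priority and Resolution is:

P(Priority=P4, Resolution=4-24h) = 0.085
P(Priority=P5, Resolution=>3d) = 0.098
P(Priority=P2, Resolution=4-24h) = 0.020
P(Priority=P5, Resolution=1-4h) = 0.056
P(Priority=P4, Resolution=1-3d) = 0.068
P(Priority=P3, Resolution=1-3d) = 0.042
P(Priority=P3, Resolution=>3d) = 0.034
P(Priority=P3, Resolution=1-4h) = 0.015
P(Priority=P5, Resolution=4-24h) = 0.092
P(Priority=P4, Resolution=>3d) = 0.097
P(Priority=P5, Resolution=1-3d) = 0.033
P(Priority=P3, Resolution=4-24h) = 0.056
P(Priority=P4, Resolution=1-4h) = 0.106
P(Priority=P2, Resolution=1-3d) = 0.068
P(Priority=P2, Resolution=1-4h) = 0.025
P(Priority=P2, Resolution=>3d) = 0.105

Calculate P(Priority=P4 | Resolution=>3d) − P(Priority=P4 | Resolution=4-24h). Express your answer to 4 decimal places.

-0.0455

P(Resolution=>3d) = 0.105 + 0.034 + 0.097 + 0.098 = 0.334; P(Priority=P4 | Resolution=>3d) = 0.097/0.334 = 0.29042.
P(Resolution=4-24h) = 0.020 + 0.056 + 0.085 + 0.092 = 0.253; P(Priority=P4 | Resolution=4-24h) = 0.085/0.253 = 0.33597.
Difference = -0.0455.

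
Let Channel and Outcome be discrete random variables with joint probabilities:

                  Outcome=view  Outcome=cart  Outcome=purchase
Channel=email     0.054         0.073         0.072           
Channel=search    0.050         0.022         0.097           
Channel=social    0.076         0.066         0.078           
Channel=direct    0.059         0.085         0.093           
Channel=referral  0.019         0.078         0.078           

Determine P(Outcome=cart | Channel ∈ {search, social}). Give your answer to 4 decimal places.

P(Channel=search) = 0.050 + 0.022 + 0.097 = 0.169.
P(Channel=social) = 0.076 + 0.066 + 0.078 = 0.220.
P(Channel ∈ {search, social}) = 0.169 + 0.220 = 0.389; P(Outcome=cart, Channel ∈ {search, social}) = 0.022 + 0.066 = 0.088.
P(Outcome=cart | Channel ∈ {search, social}) = 0.088/0.389 = 0.2262.

0.2262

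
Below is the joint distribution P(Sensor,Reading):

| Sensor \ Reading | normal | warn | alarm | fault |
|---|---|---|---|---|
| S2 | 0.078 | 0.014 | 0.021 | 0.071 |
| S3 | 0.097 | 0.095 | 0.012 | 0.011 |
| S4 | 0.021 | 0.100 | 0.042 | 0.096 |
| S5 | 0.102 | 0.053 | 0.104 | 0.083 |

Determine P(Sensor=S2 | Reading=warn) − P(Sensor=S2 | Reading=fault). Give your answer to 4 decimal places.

P(Reading=warn) = 0.014 + 0.095 + 0.100 + 0.053 = 0.262; P(Sensor=S2 | Reading=warn) = 0.014/0.262 = 0.05344.
P(Reading=fault) = 0.071 + 0.011 + 0.096 + 0.083 = 0.261; P(Sensor=S2 | Reading=fault) = 0.071/0.261 = 0.27203.
Difference = -0.2186.

-0.2186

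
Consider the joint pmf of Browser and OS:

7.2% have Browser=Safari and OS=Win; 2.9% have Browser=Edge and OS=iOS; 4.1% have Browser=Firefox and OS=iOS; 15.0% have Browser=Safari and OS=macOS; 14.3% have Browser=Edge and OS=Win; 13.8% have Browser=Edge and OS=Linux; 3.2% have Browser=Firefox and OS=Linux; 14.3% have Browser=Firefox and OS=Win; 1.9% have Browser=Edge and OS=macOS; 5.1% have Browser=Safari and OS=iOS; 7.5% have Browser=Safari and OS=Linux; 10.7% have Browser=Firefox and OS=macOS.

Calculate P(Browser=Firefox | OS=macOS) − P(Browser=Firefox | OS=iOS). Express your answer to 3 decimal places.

0.049

P(OS=macOS) = 0.107 + 0.150 + 0.019 = 0.276; P(Browser=Firefox | OS=macOS) = 0.107/0.276 = 0.3877.
P(OS=iOS) = 0.041 + 0.051 + 0.029 = 0.121; P(Browser=Firefox | OS=iOS) = 0.041/0.121 = 0.3388.
Difference = 0.049.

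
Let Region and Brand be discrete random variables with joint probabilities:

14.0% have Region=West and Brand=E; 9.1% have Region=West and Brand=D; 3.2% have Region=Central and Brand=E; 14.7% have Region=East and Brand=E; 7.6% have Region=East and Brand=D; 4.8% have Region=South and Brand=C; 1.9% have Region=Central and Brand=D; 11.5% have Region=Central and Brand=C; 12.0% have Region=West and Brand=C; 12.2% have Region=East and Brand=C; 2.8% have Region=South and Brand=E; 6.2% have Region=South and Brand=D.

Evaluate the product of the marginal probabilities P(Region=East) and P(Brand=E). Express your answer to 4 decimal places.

P(Region=East) = 0.122 + 0.076 + 0.147 = 0.345.
P(Brand=E) = 0.028 + 0.147 + 0.140 + 0.032 = 0.347.
Product: 0.345 × 0.347 = 0.1197.

0.1197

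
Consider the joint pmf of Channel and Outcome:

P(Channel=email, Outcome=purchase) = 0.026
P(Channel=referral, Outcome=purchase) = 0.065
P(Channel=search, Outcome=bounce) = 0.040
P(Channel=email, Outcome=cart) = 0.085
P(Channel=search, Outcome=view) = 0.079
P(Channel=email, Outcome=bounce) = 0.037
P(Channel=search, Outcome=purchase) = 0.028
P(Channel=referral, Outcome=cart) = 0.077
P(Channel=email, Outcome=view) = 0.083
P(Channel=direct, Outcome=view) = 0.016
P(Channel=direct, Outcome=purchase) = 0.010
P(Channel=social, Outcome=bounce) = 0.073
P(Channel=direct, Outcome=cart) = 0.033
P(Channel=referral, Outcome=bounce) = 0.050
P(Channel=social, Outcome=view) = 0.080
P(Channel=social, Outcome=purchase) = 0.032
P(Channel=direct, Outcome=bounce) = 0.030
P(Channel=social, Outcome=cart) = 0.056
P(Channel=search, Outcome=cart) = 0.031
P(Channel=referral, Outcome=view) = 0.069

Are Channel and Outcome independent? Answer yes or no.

P(Channel=referral) = 0.261 and P(Outcome=purchase) = 0.161, so their product is 0.04202, but P(Channel=referral, Outcome=purchase) = 0.065. Since these differ, Channel and Outcome are not independent.

no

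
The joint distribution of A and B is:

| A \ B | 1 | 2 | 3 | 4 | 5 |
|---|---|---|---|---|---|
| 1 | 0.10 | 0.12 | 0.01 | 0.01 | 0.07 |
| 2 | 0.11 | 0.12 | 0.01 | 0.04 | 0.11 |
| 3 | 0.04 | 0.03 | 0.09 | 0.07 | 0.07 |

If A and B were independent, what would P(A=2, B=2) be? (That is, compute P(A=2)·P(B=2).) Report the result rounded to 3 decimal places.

P(A=2) = 0.11 + 0.12 + 0.01 + 0.04 + 0.11 = 0.39.
P(B=2) = 0.12 + 0.12 + 0.03 = 0.27.
Product: 0.39 × 0.27 = 0.105.

0.105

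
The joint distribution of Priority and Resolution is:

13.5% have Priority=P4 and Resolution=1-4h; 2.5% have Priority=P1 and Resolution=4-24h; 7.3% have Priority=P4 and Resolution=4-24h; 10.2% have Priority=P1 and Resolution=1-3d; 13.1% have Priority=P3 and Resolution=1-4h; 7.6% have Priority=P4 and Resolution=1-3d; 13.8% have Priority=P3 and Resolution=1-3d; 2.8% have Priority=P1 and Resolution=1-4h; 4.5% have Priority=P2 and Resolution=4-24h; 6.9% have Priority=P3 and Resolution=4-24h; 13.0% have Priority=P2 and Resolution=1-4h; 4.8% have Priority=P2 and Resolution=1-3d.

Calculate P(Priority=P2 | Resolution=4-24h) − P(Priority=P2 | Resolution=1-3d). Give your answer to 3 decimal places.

P(Resolution=4-24h) = 0.025 + 0.045 + 0.069 + 0.073 = 0.212; P(Priority=P2 | Resolution=4-24h) = 0.045/0.212 = 0.2123.
P(Resolution=1-3d) = 0.102 + 0.048 + 0.138 + 0.076 = 0.364; P(Priority=P2 | Resolution=1-3d) = 0.048/0.364 = 0.1319.
Difference = 0.080.

0.080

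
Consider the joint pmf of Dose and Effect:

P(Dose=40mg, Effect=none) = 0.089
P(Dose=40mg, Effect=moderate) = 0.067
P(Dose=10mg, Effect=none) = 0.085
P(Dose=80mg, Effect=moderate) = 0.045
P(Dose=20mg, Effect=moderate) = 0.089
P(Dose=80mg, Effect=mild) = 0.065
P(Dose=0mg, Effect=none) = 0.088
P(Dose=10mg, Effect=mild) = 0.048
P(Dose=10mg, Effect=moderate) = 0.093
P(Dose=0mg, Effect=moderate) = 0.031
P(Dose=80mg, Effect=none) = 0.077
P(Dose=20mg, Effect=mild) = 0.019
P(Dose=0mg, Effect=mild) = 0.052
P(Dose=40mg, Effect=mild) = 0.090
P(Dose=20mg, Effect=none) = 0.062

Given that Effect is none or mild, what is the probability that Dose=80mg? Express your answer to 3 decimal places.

P(Effect=none) = 0.088 + 0.085 + 0.062 + 0.089 + 0.077 = 0.401.
P(Effect=mild) = 0.052 + 0.048 + 0.019 + 0.090 + 0.065 = 0.274.
P(Effect ∈ {none, mild}) = 0.401 + 0.274 = 0.675; P(Dose=80mg, Effect ∈ {none, mild}) = 0.077 + 0.065 = 0.142.
P(Dose=80mg | Effect ∈ {none, mild}) = 0.142/0.675 = 0.210.

0.210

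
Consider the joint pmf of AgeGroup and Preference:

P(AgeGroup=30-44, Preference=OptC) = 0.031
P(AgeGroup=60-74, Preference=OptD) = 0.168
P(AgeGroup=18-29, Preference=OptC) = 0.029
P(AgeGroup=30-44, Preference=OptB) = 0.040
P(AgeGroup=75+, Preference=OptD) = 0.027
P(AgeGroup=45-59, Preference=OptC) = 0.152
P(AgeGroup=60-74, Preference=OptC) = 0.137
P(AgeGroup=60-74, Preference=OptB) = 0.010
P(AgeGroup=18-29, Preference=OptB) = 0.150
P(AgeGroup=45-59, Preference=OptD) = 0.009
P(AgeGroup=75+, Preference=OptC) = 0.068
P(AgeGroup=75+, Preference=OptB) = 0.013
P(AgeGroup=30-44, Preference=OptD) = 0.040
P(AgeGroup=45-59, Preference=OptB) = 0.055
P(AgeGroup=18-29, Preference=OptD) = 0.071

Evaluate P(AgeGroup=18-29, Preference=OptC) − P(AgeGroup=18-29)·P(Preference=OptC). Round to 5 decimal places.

-0.07525

P(AgeGroup=18-29) = 0.150 + 0.029 + 0.071 = 0.250.
P(Preference=OptC) = 0.029 + 0.031 + 0.152 + 0.137 + 0.068 = 0.417.
P(AgeGroup=18-29, Preference=OptC) − P(AgeGroup=18-29)P(Preference=OptC) = 0.029 − 0.250×0.417 = -0.07525.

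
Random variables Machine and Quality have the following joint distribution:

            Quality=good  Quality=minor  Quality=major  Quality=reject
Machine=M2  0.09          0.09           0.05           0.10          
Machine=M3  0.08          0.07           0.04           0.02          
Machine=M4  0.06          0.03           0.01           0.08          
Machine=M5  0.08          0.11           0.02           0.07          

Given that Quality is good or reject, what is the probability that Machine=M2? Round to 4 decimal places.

P(Quality=good) = 0.09 + 0.08 + 0.06 + 0.08 = 0.31.
P(Quality=reject) = 0.10 + 0.02 + 0.08 + 0.07 = 0.27.
P(Quality ∈ {good, reject}) = 0.31 + 0.27 = 0.58; P(Machine=M2, Quality ∈ {good, reject}) = 0.09 + 0.10 = 0.19.
P(Machine=M2 | Quality ∈ {good, reject}) = 0.19/0.58 = 0.3276.

0.3276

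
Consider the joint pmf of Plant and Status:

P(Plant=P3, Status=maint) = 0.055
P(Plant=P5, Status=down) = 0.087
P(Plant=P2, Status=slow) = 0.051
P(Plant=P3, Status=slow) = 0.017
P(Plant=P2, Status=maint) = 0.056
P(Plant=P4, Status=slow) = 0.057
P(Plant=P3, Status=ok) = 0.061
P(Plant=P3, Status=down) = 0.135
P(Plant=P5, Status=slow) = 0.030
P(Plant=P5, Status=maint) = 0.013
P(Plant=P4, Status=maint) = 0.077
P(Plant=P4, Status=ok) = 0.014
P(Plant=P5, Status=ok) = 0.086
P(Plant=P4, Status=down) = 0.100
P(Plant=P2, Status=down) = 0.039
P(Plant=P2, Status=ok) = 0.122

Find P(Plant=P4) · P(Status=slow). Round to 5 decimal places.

0.03844

P(Plant=P4) = 0.014 + 0.057 + 0.100 + 0.077 = 0.248.
P(Status=slow) = 0.051 + 0.017 + 0.057 + 0.030 = 0.155.
Product: 0.248 × 0.155 = 0.03844.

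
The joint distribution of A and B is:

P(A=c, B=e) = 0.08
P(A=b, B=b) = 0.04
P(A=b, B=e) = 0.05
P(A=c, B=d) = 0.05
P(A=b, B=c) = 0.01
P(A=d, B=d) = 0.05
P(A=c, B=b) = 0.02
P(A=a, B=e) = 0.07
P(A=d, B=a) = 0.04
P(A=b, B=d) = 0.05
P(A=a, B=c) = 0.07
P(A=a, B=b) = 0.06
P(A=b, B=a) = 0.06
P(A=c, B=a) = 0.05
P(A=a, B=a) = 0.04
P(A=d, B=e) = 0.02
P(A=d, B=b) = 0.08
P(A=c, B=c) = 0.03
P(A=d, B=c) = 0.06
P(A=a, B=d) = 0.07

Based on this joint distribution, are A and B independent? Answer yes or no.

P(A=d) = 0.25 and P(B=e) = 0.22, so their product is 0.0550, but P(A=d, B=e) = 0.02. Since these differ, A and B are not independent.

no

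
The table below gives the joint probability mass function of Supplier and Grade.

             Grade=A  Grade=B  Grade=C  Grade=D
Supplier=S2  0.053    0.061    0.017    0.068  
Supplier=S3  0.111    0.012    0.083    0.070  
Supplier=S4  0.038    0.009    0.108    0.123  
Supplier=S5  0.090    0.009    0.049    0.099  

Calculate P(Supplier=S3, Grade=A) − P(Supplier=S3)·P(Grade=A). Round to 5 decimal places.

P(Supplier=S3) = 0.111 + 0.012 + 0.083 + 0.070 = 0.276.
P(Grade=A) = 0.053 + 0.111 + 0.038 + 0.090 = 0.292.
P(Supplier=S3, Grade=A) − P(Supplier=S3)P(Grade=A) = 0.111 − 0.276×0.292 = 0.03041.

0.03041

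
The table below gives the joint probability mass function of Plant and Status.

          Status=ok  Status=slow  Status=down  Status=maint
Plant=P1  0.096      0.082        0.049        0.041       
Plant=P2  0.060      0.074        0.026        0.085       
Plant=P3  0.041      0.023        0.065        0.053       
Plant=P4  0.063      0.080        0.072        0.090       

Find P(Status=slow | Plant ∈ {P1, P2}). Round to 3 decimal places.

0.304

P(Plant=P1) = 0.096 + 0.082 + 0.049 + 0.041 = 0.268.
P(Plant=P2) = 0.060 + 0.074 + 0.026 + 0.085 = 0.245.
P(Plant ∈ {P1, P2}) = 0.268 + 0.245 = 0.513; P(Status=slow, Plant ∈ {P1, P2}) = 0.082 + 0.074 = 0.156.
P(Status=slow | Plant ∈ {P1, P2}) = 0.156/0.513 = 0.304.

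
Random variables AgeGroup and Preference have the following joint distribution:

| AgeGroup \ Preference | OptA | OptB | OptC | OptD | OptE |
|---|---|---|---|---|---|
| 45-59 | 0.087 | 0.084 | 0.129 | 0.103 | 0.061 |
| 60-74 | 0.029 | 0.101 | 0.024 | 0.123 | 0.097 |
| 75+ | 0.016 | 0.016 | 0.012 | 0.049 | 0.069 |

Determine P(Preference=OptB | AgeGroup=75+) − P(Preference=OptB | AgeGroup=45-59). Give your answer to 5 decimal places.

-0.08227

P(AgeGroup=75+) = 0.016 + 0.016 + 0.012 + 0.049 + 0.069 = 0.162; P(Preference=OptB | AgeGroup=75+) = 0.016/0.162 = 0.098765.
P(AgeGroup=45-59) = 0.087 + 0.084 + 0.129 + 0.103 + 0.061 = 0.464; P(Preference=OptB | AgeGroup=45-59) = 0.084/0.464 = 0.181034.
Difference = -0.08227.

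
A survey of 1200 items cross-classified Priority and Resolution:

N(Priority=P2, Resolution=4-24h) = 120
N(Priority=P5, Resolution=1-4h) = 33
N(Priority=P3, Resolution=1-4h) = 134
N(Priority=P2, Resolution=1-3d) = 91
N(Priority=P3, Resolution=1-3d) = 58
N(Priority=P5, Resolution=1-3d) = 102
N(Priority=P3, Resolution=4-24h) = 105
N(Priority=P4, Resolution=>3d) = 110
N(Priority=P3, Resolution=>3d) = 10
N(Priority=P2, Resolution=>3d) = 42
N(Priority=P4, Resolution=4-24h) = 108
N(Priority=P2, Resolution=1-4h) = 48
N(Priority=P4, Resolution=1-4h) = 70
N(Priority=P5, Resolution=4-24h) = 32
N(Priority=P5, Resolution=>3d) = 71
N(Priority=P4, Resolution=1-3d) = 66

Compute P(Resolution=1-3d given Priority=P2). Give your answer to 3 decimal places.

Total with Priority=P2: 48 + 120 + 91 + 42 = 301.
P(Resolution=1-3d | Priority=P2) = 91/301 = 0.302.

0.302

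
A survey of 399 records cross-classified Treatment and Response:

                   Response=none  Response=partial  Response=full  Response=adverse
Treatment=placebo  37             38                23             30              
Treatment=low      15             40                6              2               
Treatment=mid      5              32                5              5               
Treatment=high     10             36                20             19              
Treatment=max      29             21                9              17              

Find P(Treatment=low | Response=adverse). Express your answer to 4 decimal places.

Total with Response=adverse: 30 + 2 + 5 + 19 + 17 = 73.
P(Treatment=low | Response=adverse) = 2/73 = 0.0274.

0.0274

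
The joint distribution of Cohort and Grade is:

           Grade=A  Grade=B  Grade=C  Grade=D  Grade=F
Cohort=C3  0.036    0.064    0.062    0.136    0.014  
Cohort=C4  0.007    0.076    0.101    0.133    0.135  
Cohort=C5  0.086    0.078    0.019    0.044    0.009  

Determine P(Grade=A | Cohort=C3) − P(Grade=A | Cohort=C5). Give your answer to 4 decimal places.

P(Cohort=C3) = 0.036 + 0.064 + 0.062 + 0.136 + 0.014 = 0.312; P(Grade=A | Cohort=C3) = 0.036/0.312 = 0.11538.
P(Cohort=C5) = 0.086 + 0.078 + 0.019 + 0.044 + 0.009 = 0.236; P(Grade=A | Cohort=C5) = 0.086/0.236 = 0.36441.
Difference = -0.2490.

-0.2490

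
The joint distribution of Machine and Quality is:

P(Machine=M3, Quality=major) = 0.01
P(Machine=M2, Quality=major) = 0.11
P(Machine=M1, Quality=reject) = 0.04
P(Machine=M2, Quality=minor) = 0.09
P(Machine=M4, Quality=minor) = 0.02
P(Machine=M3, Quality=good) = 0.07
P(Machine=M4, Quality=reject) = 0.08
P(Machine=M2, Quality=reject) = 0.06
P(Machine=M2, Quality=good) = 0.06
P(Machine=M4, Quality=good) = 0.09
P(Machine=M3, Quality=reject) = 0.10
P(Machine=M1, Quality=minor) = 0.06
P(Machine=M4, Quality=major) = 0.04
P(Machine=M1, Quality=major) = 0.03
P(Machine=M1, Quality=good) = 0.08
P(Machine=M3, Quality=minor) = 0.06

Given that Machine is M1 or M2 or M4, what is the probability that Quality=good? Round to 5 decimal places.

0.30263

P(Machine=M1) = 0.08 + 0.06 + 0.03 + 0.04 = 0.21.
P(Machine=M2) = 0.06 + 0.09 + 0.11 + 0.06 = 0.32.
P(Machine=M4) = 0.09 + 0.02 + 0.04 + 0.08 = 0.23.
P(Machine ∈ {M1, M2, M4}) = 0.21 + 0.32 + 0.23 = 0.76; P(Quality=good, Machine ∈ {M1, M2, M4}) = 0.08 + 0.06 + 0.09 = 0.23.
P(Quality=good | Machine ∈ {M1, M2, M4}) = 0.23/0.76 = 0.30263.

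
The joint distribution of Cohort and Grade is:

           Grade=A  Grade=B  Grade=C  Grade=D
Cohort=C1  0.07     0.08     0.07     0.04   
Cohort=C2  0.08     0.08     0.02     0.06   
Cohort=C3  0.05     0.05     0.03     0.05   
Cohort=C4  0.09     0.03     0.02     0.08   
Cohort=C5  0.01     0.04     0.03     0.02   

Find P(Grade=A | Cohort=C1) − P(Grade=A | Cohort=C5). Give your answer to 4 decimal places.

P(Cohort=C1) = 0.07 + 0.08 + 0.07 + 0.04 = 0.26; P(Grade=A | Cohort=C1) = 0.07/0.26 = 0.26923.
P(Cohort=C5) = 0.01 + 0.04 + 0.03 + 0.02 = 0.10; P(Grade=A | Cohort=C5) = 0.01/0.10 = 0.10000.
Difference = 0.1692.

0.1692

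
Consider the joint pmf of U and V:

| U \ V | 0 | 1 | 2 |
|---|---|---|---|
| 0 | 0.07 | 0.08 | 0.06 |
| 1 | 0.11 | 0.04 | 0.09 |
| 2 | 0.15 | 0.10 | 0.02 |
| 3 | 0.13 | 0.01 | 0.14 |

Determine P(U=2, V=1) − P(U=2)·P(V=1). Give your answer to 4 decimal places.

P(U=2) = 0.15 + 0.10 + 0.02 = 0.27.
P(V=1) = 0.08 + 0.04 + 0.10 + 0.01 = 0.23.
P(U=2, V=1) − P(U=2)P(V=1) = 0.10 − 0.27×0.23 = 0.0379.

0.0379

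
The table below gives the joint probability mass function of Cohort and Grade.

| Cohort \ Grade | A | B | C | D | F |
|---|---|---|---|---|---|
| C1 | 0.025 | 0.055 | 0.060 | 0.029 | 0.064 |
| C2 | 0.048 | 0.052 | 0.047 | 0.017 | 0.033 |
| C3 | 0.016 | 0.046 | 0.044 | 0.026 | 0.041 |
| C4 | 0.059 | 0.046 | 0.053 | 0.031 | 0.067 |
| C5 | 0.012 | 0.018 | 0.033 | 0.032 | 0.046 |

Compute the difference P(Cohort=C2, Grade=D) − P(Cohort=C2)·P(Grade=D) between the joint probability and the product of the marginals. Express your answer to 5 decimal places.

P(Cohort=C2) = 0.048 + 0.052 + 0.047 + 0.017 + 0.033 = 0.197.
P(Grade=D) = 0.029 + 0.017 + 0.026 + 0.031 + 0.032 = 0.135.
P(Cohort=C2, Grade=D) − P(Cohort=C2)P(Grade=D) = 0.017 − 0.197×0.135 = -0.00960.

-0.00960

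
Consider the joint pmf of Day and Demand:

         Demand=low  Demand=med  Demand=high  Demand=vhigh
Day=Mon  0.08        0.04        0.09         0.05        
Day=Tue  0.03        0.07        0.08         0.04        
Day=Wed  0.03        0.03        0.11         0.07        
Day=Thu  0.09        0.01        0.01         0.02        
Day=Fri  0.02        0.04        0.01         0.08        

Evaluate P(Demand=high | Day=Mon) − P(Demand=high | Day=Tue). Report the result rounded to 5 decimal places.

-0.01748

P(Day=Mon) = 0.08 + 0.04 + 0.09 + 0.05 = 0.26; P(Demand=high | Day=Mon) = 0.09/0.26 = 0.346154.
P(Day=Tue) = 0.03 + 0.07 + 0.08 + 0.04 = 0.22; P(Demand=high | Day=Tue) = 0.08/0.22 = 0.363636.
Difference = -0.01748.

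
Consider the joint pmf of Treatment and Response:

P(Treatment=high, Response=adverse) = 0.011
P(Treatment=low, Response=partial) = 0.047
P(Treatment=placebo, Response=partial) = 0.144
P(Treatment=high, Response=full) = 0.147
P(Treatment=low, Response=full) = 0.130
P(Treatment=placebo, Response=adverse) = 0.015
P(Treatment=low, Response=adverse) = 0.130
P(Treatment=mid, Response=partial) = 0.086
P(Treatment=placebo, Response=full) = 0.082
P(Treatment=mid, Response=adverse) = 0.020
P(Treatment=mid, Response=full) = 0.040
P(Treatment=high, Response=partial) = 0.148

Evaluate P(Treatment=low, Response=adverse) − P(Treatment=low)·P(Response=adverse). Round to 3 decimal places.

P(Treatment=low) = 0.047 + 0.130 + 0.130 = 0.307.
P(Response=adverse) = 0.015 + 0.130 + 0.020 + 0.011 = 0.176.
P(Treatment=low, Response=adverse) − P(Treatment=low)P(Response=adverse) = 0.130 − 0.307×0.176 = 0.076.

0.076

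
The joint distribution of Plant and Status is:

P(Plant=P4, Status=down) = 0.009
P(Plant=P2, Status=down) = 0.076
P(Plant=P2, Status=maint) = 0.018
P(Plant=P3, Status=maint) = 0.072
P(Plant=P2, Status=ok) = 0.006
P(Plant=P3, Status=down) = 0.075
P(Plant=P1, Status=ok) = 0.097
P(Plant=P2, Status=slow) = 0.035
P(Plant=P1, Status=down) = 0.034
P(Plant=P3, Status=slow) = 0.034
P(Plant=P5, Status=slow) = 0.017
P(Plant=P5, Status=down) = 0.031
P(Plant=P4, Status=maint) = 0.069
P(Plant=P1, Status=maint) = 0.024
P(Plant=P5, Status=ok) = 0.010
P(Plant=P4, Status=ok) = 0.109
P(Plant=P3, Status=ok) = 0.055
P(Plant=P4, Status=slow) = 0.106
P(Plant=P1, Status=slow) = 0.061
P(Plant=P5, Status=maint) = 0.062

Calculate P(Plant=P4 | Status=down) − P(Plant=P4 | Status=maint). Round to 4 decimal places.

P(Status=down) = 0.034 + 0.076 + 0.075 + 0.009 + 0.031 = 0.225; P(Plant=P4 | Status=down) = 0.009/0.225 = 0.04000.
P(Status=maint) = 0.024 + 0.018 + 0.072 + 0.069 + 0.062 = 0.245; P(Plant=P4 | Status=maint) = 0.069/0.245 = 0.28163.
Difference = -0.2416.

-0.2416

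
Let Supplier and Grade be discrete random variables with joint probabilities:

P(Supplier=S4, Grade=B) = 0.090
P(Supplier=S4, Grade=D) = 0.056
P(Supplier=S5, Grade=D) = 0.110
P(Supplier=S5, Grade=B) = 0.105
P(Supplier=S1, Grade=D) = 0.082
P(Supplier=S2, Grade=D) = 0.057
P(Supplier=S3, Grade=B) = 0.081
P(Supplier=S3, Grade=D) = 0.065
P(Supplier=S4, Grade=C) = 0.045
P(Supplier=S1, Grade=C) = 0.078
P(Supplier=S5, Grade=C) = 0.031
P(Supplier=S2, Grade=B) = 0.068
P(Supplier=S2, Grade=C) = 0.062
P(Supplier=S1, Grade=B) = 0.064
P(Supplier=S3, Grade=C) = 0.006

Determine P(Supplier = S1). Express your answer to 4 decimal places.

0.2240

P(Supplier=S1) = 0.064 + 0.078 + 0.082 = 0.224.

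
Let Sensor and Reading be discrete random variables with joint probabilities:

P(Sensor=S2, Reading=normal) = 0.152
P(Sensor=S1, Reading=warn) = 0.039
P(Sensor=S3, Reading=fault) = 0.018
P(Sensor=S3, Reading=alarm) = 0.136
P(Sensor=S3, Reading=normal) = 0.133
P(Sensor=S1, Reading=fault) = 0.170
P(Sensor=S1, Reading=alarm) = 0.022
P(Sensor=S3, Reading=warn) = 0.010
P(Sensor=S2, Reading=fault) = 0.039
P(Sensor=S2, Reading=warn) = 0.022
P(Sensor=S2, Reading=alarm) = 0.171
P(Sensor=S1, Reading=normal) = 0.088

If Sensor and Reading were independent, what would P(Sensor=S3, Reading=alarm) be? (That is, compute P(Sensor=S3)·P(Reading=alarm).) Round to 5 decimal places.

0.09771

P(Sensor=S3) = 0.133 + 0.010 + 0.136 + 0.018 = 0.297.
P(Reading=alarm) = 0.022 + 0.171 + 0.136 = 0.329.
Product: 0.297 × 0.329 = 0.09771.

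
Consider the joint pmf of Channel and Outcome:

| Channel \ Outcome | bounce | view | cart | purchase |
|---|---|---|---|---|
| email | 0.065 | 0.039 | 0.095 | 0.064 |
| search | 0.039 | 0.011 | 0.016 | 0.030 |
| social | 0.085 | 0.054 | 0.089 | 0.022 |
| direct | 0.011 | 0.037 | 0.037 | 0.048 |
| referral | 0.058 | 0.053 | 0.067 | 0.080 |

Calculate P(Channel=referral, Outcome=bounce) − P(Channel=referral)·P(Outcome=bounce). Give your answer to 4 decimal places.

P(Channel=referral) = 0.058 + 0.053 + 0.067 + 0.080 = 0.258.
P(Outcome=bounce) = 0.065 + 0.039 + 0.085 + 0.011 + 0.058 = 0.258.
P(Channel=referral, Outcome=bounce) − P(Channel=referral)P(Outcome=bounce) = 0.058 − 0.258×0.258 = -0.0086.

-0.0086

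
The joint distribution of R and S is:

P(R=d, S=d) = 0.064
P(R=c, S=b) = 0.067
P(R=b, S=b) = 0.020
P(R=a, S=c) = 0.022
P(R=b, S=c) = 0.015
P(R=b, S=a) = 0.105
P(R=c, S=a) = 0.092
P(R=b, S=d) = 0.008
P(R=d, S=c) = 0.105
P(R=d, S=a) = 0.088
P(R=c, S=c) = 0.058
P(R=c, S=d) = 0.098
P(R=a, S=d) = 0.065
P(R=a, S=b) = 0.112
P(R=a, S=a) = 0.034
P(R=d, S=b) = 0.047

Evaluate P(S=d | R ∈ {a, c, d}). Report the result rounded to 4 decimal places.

P(R=a) = 0.034 + 0.112 + 0.022 + 0.065 = 0.233.
P(R=c) = 0.092 + 0.067 + 0.058 + 0.098 = 0.315.
P(R=d) = 0.088 + 0.047 + 0.105 + 0.064 = 0.304.
P(R ∈ {a, c, d}) = 0.233 + 0.315 + 0.304 = 0.852; P(S=d, R ∈ {a, c, d}) = 0.065 + 0.098 + 0.064 = 0.227.
P(S=d | R ∈ {a, c, d}) = 0.227/0.852 = 0.2664.

0.2664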